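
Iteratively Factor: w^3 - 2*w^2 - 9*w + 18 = (w + 3)*(w^2 - 5*w + 6) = (w - 2)*(w + 3)*(w - 3)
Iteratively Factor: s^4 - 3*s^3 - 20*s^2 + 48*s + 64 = (s + 4)*(s^3 - 7*s^2 + 8*s + 16) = (s - 4)*(s + 4)*(s^2 - 3*s - 4) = (s - 4)*(s + 1)*(s + 4)*(s - 4)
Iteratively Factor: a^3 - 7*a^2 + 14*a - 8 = (a - 1)*(a^2 - 6*a + 8) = (a - 4)*(a - 1)*(a - 2)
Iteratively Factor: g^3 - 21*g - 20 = (g - 5)*(g^2 + 5*g + 4) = (g - 5)*(g + 1)*(g + 4)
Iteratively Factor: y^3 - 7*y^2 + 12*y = (y - 3)*(y^2 - 4*y) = y*(y - 3)*(y - 4)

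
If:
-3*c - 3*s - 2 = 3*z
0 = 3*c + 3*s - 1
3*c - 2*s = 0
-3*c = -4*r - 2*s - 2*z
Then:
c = 2/15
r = 1/2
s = 1/5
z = -1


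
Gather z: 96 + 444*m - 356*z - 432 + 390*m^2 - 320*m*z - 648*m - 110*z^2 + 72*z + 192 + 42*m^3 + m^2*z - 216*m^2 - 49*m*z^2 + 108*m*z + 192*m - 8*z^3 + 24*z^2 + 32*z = 42*m^3 + 174*m^2 - 12*m - 8*z^3 + z^2*(-49*m - 86) + z*(m^2 - 212*m - 252) - 144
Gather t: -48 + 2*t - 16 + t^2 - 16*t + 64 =t^2 - 14*t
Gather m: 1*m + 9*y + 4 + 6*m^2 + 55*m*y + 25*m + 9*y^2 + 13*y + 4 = 6*m^2 + m*(55*y + 26) + 9*y^2 + 22*y + 8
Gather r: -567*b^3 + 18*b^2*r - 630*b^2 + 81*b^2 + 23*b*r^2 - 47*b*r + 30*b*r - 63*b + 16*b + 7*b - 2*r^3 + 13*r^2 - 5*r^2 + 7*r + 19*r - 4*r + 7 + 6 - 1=-567*b^3 - 549*b^2 - 40*b - 2*r^3 + r^2*(23*b + 8) + r*(18*b^2 - 17*b + 22) + 12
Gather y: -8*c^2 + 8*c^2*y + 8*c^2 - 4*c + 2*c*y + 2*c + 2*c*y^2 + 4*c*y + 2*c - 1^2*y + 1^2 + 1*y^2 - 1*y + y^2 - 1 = y^2*(2*c + 2) + y*(8*c^2 + 6*c - 2)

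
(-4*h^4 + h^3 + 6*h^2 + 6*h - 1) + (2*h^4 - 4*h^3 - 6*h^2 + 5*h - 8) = -2*h^4 - 3*h^3 + 11*h - 9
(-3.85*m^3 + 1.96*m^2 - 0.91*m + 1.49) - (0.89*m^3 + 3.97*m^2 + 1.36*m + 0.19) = -4.74*m^3 - 2.01*m^2 - 2.27*m + 1.3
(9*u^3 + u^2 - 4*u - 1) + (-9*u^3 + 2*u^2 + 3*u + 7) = 3*u^2 - u + 6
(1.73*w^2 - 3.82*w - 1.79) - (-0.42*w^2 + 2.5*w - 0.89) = 2.15*w^2 - 6.32*w - 0.9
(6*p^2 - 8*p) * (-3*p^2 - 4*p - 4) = -18*p^4 + 8*p^2 + 32*p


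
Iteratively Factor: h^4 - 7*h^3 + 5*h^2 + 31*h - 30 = (h - 1)*(h^3 - 6*h^2 - h + 30) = (h - 1)*(h + 2)*(h^2 - 8*h + 15) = (h - 5)*(h - 1)*(h + 2)*(h - 3)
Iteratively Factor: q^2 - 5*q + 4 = (q - 4)*(q - 1)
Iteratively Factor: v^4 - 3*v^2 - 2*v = (v + 1)*(v^3 - v^2 - 2*v) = (v - 2)*(v + 1)*(v^2 + v) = v*(v - 2)*(v + 1)*(v + 1)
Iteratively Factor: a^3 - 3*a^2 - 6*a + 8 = (a + 2)*(a^2 - 5*a + 4) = (a - 4)*(a + 2)*(a - 1)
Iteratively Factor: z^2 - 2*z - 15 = (z + 3)*(z - 5)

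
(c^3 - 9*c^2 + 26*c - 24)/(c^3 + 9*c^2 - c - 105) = (c^2 - 6*c + 8)/(c^2 + 12*c + 35)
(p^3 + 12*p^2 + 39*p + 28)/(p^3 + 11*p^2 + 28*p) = (p + 1)/p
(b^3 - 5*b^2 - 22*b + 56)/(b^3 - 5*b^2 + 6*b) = (b^2 - 3*b - 28)/(b*(b - 3))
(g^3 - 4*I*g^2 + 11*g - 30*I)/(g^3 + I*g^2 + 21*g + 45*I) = (g - 2*I)/(g + 3*I)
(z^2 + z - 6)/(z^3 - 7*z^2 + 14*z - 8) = (z + 3)/(z^2 - 5*z + 4)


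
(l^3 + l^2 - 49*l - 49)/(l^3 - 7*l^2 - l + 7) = (l + 7)/(l - 1)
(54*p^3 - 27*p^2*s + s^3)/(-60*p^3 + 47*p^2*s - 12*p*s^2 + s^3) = (-18*p^2 + 3*p*s + s^2)/(20*p^2 - 9*p*s + s^2)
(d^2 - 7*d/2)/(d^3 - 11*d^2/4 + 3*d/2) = 2*(2*d - 7)/(4*d^2 - 11*d + 6)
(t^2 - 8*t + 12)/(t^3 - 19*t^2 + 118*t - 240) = (t - 2)/(t^2 - 13*t + 40)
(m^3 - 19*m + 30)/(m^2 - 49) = (m^3 - 19*m + 30)/(m^2 - 49)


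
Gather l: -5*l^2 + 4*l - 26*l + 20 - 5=-5*l^2 - 22*l + 15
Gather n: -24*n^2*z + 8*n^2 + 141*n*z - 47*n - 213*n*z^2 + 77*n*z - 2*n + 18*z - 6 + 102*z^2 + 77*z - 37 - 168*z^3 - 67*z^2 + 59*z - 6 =n^2*(8 - 24*z) + n*(-213*z^2 + 218*z - 49) - 168*z^3 + 35*z^2 + 154*z - 49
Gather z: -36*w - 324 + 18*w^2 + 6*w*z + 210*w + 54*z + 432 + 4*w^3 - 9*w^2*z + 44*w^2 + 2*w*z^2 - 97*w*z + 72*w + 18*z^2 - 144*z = 4*w^3 + 62*w^2 + 246*w + z^2*(2*w + 18) + z*(-9*w^2 - 91*w - 90) + 108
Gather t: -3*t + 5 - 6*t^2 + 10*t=-6*t^2 + 7*t + 5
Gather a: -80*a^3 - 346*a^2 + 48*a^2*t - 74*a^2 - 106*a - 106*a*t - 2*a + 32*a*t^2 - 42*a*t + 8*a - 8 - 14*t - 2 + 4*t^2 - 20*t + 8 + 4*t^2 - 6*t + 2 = -80*a^3 + a^2*(48*t - 420) + a*(32*t^2 - 148*t - 100) + 8*t^2 - 40*t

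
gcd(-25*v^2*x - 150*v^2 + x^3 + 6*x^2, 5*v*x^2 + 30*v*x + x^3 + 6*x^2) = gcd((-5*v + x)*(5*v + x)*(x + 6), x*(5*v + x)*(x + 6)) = 5*v*x + 30*v + x^2 + 6*x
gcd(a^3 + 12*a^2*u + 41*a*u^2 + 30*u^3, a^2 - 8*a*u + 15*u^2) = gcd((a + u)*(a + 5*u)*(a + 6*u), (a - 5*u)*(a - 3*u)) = 1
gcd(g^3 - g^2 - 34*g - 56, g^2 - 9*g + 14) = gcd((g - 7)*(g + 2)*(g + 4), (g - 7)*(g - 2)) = g - 7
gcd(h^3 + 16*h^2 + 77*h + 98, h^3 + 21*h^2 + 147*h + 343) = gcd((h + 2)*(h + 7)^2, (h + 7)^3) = h^2 + 14*h + 49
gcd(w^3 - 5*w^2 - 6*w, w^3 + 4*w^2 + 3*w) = w^2 + w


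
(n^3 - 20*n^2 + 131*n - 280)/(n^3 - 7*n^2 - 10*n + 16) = (n^2 - 12*n + 35)/(n^2 + n - 2)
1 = 1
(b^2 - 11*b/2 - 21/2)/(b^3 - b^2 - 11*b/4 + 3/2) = 2*(b - 7)/(2*b^2 - 5*b + 2)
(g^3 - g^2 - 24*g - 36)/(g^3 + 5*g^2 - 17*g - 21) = (g^3 - g^2 - 24*g - 36)/(g^3 + 5*g^2 - 17*g - 21)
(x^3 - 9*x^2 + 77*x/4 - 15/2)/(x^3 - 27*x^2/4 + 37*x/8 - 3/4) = 2*(2*x - 5)/(4*x - 1)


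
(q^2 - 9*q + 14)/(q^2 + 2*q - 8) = (q - 7)/(q + 4)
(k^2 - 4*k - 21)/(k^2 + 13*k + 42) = (k^2 - 4*k - 21)/(k^2 + 13*k + 42)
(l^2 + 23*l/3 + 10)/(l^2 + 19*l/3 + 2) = (3*l + 5)/(3*l + 1)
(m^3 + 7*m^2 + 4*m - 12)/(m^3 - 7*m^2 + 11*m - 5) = (m^2 + 8*m + 12)/(m^2 - 6*m + 5)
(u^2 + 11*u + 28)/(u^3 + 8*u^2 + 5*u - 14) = (u + 4)/(u^2 + u - 2)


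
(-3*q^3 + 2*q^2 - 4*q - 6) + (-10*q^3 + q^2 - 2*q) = -13*q^3 + 3*q^2 - 6*q - 6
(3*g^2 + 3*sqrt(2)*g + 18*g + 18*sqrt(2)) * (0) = 0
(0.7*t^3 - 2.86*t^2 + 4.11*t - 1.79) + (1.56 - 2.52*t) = 0.7*t^3 - 2.86*t^2 + 1.59*t - 0.23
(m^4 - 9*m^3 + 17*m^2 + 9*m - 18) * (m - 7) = m^5 - 16*m^4 + 80*m^3 - 110*m^2 - 81*m + 126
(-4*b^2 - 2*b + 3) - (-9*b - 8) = -4*b^2 + 7*b + 11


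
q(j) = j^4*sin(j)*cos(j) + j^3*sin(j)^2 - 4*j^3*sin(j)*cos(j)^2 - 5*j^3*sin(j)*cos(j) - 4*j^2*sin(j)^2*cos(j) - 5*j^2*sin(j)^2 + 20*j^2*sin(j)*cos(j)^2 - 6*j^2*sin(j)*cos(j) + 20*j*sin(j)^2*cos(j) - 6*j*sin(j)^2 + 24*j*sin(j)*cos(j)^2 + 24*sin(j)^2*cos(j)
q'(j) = -j^4*sin(j)^2 + j^4*cos(j)^2 + 8*j^3*sin(j)^2*cos(j) + 5*j^3*sin(j)^2 + 6*j^3*sin(j)*cos(j) - 4*j^3*cos(j)^3 - 5*j^3*cos(j)^2 + 4*j^2*sin(j)^3 - 40*j^2*sin(j)^2*cos(j) + 9*j^2*sin(j)^2 - 20*j^2*sin(j)*cos(j)^2 - 25*j^2*sin(j)*cos(j) + 20*j^2*cos(j)^3 - 6*j^2*cos(j)^2 - 20*j*sin(j)^3 - 56*j*sin(j)^2*cos(j) - 10*j*sin(j)^2 + 80*j*sin(j)*cos(j)^2 - 24*j*sin(j)*cos(j) + 24*j*cos(j)^3 - 24*sin(j)^3 + 20*sin(j)^2*cos(j) - 6*sin(j)^2 + 72*sin(j)*cos(j)^2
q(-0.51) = 5.81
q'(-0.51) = -7.36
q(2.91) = 49.10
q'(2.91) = -148.39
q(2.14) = 13.64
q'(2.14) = 132.29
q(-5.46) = 913.26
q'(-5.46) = -1521.27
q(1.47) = -13.58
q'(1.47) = -52.24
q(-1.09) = -2.31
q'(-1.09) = 25.16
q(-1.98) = -0.36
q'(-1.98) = -9.51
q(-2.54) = -8.62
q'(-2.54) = 25.83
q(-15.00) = 24571.81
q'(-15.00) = 3288.85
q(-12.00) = 15664.79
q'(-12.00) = 5860.93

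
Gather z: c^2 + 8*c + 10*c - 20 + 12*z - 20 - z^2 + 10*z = c^2 + 18*c - z^2 + 22*z - 40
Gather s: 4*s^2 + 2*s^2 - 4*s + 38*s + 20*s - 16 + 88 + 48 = 6*s^2 + 54*s + 120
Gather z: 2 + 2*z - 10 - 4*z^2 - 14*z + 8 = -4*z^2 - 12*z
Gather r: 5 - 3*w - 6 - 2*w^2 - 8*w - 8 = -2*w^2 - 11*w - 9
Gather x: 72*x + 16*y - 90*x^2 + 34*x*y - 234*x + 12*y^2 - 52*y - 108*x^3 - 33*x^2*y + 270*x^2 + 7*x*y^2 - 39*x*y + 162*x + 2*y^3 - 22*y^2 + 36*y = -108*x^3 + x^2*(180 - 33*y) + x*(7*y^2 - 5*y) + 2*y^3 - 10*y^2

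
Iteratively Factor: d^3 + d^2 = (d + 1)*(d^2) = d*(d + 1)*(d)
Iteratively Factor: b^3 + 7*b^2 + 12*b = (b + 3)*(b^2 + 4*b) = b*(b + 3)*(b + 4)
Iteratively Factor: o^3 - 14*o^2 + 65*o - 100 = (o - 5)*(o^2 - 9*o + 20) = (o - 5)^2*(o - 4)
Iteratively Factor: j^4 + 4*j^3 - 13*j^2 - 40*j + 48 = (j - 3)*(j^3 + 7*j^2 + 8*j - 16) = (j - 3)*(j - 1)*(j^2 + 8*j + 16) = (j - 3)*(j - 1)*(j + 4)*(j + 4)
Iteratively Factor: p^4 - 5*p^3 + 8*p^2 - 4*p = (p - 2)*(p^3 - 3*p^2 + 2*p) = (p - 2)^2*(p^2 - p) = (p - 2)^2*(p - 1)*(p)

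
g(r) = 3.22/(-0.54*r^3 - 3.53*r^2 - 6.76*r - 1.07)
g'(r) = 3.22*(1.62*r^2 + 7.06*r + 6.76)/(-0.54*r^3 - 3.53*r^2 - 6.76*r - 1.07)^2 = (5.2164*r^2 + 22.7332*r + 21.7672)/(0.54*r^3 + 3.53*r^2 + 6.76*r + 1.07)^2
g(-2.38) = 1.40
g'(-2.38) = -0.53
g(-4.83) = 0.32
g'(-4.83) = 0.33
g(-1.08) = 1.15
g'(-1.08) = 0.42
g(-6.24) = 0.09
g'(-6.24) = 0.07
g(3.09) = -0.04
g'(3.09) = 0.03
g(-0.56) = 1.89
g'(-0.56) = 3.68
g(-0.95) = 1.22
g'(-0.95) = 0.71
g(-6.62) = 0.07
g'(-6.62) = 0.05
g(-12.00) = 0.01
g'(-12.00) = 0.00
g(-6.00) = 0.11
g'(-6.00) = 0.09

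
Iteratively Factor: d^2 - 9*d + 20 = (d - 5)*(d - 4)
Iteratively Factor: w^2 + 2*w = (w + 2)*(w)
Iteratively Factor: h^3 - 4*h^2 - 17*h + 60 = (h - 5)*(h^2 + h - 12) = (h - 5)*(h - 3)*(h + 4)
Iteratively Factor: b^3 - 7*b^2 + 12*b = (b - 3)*(b^2 - 4*b) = b*(b - 3)*(b - 4)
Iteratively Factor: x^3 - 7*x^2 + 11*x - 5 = (x - 5)*(x^2 - 2*x + 1) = (x - 5)*(x - 1)*(x - 1)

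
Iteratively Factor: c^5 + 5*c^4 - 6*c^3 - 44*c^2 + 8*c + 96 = (c - 2)*(c^4 + 7*c^3 + 8*c^2 - 28*c - 48) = (c - 2)^2*(c^3 + 9*c^2 + 26*c + 24) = (c - 2)^2*(c + 2)*(c^2 + 7*c + 12) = (c - 2)^2*(c + 2)*(c + 4)*(c + 3)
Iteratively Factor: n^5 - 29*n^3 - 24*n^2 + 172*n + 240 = (n - 5)*(n^4 + 5*n^3 - 4*n^2 - 44*n - 48) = (n - 5)*(n - 3)*(n^3 + 8*n^2 + 20*n + 16) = (n - 5)*(n - 3)*(n + 4)*(n^2 + 4*n + 4) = (n - 5)*(n - 3)*(n + 2)*(n + 4)*(n + 2)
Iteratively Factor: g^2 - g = (g)*(g - 1)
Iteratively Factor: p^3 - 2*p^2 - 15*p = (p - 5)*(p^2 + 3*p) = p*(p - 5)*(p + 3)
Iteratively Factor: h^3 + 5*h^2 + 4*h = (h + 1)*(h^2 + 4*h) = h*(h + 1)*(h + 4)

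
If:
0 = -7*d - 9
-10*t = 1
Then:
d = -9/7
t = -1/10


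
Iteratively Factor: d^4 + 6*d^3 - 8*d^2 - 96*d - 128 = (d + 4)*(d^3 + 2*d^2 - 16*d - 32) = (d + 2)*(d + 4)*(d^2 - 16) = (d - 4)*(d + 2)*(d + 4)*(d + 4)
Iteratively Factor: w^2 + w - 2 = (w + 2)*(w - 1)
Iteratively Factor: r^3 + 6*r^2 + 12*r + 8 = (r + 2)*(r^2 + 4*r + 4) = (r + 2)^2*(r + 2)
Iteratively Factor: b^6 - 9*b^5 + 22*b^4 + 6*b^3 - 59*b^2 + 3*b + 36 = (b - 3)*(b^5 - 6*b^4 + 4*b^3 + 18*b^2 - 5*b - 12) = (b - 3)*(b + 1)*(b^4 - 7*b^3 + 11*b^2 + 7*b - 12) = (b - 4)*(b - 3)*(b + 1)*(b^3 - 3*b^2 - b + 3) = (b - 4)*(b - 3)*(b + 1)^2*(b^2 - 4*b + 3) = (b - 4)*(b - 3)^2*(b + 1)^2*(b - 1)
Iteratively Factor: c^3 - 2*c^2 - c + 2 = (c - 1)*(c^2 - c - 2) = (c - 1)*(c + 1)*(c - 2)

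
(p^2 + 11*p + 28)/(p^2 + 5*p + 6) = (p^2 + 11*p + 28)/(p^2 + 5*p + 6)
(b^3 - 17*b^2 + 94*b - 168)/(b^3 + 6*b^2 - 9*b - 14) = (b^3 - 17*b^2 + 94*b - 168)/(b^3 + 6*b^2 - 9*b - 14)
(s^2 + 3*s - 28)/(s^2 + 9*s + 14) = (s - 4)/(s + 2)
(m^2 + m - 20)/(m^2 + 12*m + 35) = (m - 4)/(m + 7)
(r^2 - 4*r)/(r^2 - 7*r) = (r - 4)/(r - 7)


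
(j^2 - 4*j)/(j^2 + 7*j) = (j - 4)/(j + 7)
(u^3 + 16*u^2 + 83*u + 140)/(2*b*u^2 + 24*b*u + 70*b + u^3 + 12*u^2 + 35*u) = (u + 4)/(2*b + u)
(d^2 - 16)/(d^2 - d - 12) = (d + 4)/(d + 3)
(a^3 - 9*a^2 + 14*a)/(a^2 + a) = (a^2 - 9*a + 14)/(a + 1)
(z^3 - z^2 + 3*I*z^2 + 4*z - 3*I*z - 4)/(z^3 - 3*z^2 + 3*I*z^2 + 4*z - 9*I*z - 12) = (z - 1)/(z - 3)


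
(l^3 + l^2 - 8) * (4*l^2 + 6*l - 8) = 4*l^5 + 10*l^4 - 2*l^3 - 40*l^2 - 48*l + 64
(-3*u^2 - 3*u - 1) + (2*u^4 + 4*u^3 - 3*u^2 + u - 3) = 2*u^4 + 4*u^3 - 6*u^2 - 2*u - 4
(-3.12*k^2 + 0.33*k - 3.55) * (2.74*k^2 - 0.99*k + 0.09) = -8.5488*k^4 + 3.993*k^3 - 10.3345*k^2 + 3.5442*k - 0.3195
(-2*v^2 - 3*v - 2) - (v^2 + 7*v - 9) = -3*v^2 - 10*v + 7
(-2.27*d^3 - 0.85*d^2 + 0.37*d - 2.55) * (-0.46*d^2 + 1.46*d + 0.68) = 1.0442*d^5 - 2.9232*d^4 - 2.9548*d^3 + 1.1352*d^2 - 3.4714*d - 1.734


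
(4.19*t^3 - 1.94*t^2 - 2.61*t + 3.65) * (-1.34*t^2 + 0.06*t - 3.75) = -5.6146*t^5 + 2.851*t^4 - 12.3315*t^3 + 2.2274*t^2 + 10.0065*t - 13.6875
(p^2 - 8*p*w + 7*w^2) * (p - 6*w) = p^3 - 14*p^2*w + 55*p*w^2 - 42*w^3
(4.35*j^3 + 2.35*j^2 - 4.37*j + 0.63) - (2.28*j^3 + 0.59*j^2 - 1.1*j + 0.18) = 2.07*j^3 + 1.76*j^2 - 3.27*j + 0.45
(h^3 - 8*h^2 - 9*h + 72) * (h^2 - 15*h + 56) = h^5 - 23*h^4 + 167*h^3 - 241*h^2 - 1584*h + 4032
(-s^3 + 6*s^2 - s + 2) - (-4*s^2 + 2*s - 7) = -s^3 + 10*s^2 - 3*s + 9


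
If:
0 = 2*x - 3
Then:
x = 3/2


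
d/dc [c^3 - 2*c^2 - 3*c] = 3*c^2 - 4*c - 3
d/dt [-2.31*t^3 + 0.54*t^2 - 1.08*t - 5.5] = -6.93*t^2 + 1.08*t - 1.08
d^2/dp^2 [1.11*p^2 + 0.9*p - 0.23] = 2.22000000000000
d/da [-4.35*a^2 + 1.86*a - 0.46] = 1.86 - 8.7*a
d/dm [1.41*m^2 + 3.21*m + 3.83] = 2.82*m + 3.21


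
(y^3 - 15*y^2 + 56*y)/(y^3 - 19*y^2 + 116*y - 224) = y/(y - 4)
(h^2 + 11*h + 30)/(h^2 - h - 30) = (h + 6)/(h - 6)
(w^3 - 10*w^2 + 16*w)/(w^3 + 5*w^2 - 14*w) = (w - 8)/(w + 7)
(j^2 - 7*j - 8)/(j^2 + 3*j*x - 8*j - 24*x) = (j + 1)/(j + 3*x)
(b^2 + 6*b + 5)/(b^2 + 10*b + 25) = (b + 1)/(b + 5)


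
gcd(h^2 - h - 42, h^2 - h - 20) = 1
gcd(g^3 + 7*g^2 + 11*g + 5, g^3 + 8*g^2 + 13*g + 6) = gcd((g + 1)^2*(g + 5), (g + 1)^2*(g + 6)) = g^2 + 2*g + 1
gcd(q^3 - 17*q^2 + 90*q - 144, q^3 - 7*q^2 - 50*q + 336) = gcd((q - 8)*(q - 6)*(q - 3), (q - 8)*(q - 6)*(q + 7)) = q^2 - 14*q + 48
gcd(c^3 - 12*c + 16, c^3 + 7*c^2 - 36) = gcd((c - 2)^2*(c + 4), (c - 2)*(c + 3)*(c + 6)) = c - 2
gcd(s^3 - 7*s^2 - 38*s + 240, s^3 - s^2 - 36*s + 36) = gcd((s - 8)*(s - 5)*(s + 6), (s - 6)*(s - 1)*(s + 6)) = s + 6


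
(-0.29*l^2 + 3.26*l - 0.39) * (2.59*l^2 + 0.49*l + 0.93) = -0.7511*l^4 + 8.3013*l^3 + 0.3176*l^2 + 2.8407*l - 0.3627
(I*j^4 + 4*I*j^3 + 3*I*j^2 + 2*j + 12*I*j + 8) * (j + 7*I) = I*j^5 - 7*j^4 + 4*I*j^4 - 28*j^3 + 3*I*j^3 - 19*j^2 + 12*I*j^2 - 76*j + 14*I*j + 56*I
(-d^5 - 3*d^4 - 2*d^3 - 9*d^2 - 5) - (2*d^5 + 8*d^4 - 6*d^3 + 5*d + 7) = -3*d^5 - 11*d^4 + 4*d^3 - 9*d^2 - 5*d - 12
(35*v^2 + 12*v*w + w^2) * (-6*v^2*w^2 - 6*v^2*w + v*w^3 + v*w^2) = -210*v^4*w^2 - 210*v^4*w - 37*v^3*w^3 - 37*v^3*w^2 + 6*v^2*w^4 + 6*v^2*w^3 + v*w^5 + v*w^4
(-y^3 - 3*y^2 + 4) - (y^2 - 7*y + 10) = -y^3 - 4*y^2 + 7*y - 6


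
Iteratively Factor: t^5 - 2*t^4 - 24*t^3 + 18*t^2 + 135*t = (t - 3)*(t^4 + t^3 - 21*t^2 - 45*t) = t*(t - 3)*(t^3 + t^2 - 21*t - 45) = t*(t - 3)*(t + 3)*(t^2 - 2*t - 15) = t*(t - 3)*(t + 3)^2*(t - 5)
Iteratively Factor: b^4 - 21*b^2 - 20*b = (b + 1)*(b^3 - b^2 - 20*b) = (b - 5)*(b + 1)*(b^2 + 4*b) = b*(b - 5)*(b + 1)*(b + 4)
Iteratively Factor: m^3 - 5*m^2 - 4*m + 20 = (m - 5)*(m^2 - 4) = (m - 5)*(m + 2)*(m - 2)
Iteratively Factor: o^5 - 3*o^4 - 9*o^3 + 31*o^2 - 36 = (o - 2)*(o^4 - o^3 - 11*o^2 + 9*o + 18) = (o - 2)*(o + 1)*(o^3 - 2*o^2 - 9*o + 18) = (o - 2)^2*(o + 1)*(o^2 - 9) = (o - 2)^2*(o + 1)*(o + 3)*(o - 3)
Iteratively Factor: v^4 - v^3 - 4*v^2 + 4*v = (v)*(v^3 - v^2 - 4*v + 4) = v*(v + 2)*(v^2 - 3*v + 2) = v*(v - 2)*(v + 2)*(v - 1)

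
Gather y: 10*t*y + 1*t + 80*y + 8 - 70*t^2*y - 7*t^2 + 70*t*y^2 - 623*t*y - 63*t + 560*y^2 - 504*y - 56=-7*t^2 - 62*t + y^2*(70*t + 560) + y*(-70*t^2 - 613*t - 424) - 48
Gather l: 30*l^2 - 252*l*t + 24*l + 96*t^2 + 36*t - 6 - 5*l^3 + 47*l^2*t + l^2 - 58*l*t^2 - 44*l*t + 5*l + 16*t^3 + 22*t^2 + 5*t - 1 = -5*l^3 + l^2*(47*t + 31) + l*(-58*t^2 - 296*t + 29) + 16*t^3 + 118*t^2 + 41*t - 7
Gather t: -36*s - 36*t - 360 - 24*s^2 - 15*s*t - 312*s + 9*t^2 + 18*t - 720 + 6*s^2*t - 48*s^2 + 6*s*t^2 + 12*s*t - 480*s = -72*s^2 - 828*s + t^2*(6*s + 9) + t*(6*s^2 - 3*s - 18) - 1080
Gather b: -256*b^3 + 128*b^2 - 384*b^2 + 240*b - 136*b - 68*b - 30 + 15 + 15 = -256*b^3 - 256*b^2 + 36*b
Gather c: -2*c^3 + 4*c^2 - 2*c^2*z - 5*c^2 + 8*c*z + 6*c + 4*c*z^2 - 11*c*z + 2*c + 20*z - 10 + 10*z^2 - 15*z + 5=-2*c^3 + c^2*(-2*z - 1) + c*(4*z^2 - 3*z + 8) + 10*z^2 + 5*z - 5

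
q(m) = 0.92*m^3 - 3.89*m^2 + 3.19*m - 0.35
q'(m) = 2.76*m^2 - 7.78*m + 3.19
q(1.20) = -0.53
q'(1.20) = -2.17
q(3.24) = 0.44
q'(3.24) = 6.96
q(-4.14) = -145.51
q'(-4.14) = 82.70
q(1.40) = -0.98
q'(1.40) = -2.29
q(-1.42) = -15.36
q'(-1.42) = 19.80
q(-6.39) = -419.61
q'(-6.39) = 165.60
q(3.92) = 7.80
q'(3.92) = 15.10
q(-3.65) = -108.55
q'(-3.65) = 68.36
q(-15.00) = -4028.45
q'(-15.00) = 740.89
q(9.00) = 383.95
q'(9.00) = 156.73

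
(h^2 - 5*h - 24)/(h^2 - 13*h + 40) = (h + 3)/(h - 5)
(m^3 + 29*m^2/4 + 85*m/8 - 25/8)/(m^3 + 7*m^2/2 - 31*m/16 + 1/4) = 2*(2*m^2 + 15*m + 25)/(4*m^2 + 15*m - 4)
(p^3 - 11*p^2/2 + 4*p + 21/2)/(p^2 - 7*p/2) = p - 2 - 3/p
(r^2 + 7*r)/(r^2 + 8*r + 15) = r*(r + 7)/(r^2 + 8*r + 15)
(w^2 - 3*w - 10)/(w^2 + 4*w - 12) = (w^2 - 3*w - 10)/(w^2 + 4*w - 12)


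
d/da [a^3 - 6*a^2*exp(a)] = 3*a*(-2*a*exp(a) + a - 4*exp(a))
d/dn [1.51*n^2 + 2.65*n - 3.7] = 3.02*n + 2.65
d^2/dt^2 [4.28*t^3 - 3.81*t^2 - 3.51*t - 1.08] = 25.68*t - 7.62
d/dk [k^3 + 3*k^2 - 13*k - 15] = 3*k^2 + 6*k - 13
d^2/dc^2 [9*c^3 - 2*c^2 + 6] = 54*c - 4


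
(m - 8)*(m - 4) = m^2 - 12*m + 32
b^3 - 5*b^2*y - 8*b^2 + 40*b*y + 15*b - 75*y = (b - 5)*(b - 3)*(b - 5*y)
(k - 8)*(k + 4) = k^2 - 4*k - 32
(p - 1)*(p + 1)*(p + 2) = p^3 + 2*p^2 - p - 2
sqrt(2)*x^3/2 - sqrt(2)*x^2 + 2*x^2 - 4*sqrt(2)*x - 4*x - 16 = (x - 4)*(x + 2*sqrt(2))*(sqrt(2)*x/2 + sqrt(2))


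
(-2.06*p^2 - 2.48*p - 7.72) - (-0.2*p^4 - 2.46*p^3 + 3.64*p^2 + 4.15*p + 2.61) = 0.2*p^4 + 2.46*p^3 - 5.7*p^2 - 6.63*p - 10.33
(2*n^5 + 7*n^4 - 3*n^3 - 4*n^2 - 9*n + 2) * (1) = 2*n^5 + 7*n^4 - 3*n^3 - 4*n^2 - 9*n + 2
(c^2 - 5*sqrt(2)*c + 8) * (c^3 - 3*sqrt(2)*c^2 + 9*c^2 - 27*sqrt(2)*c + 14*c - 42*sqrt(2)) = c^5 - 8*sqrt(2)*c^4 + 9*c^4 - 72*sqrt(2)*c^3 + 52*c^3 - 136*sqrt(2)*c^2 + 342*c^2 - 216*sqrt(2)*c + 532*c - 336*sqrt(2)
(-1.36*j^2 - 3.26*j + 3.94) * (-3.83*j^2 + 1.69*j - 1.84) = 5.2088*j^4 + 10.1874*j^3 - 18.0972*j^2 + 12.657*j - 7.2496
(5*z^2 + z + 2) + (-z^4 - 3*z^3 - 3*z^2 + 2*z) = -z^4 - 3*z^3 + 2*z^2 + 3*z + 2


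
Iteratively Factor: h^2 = (h)*(h)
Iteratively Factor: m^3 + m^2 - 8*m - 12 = (m - 3)*(m^2 + 4*m + 4) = (m - 3)*(m + 2)*(m + 2)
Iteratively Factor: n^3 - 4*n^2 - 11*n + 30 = (n - 5)*(n^2 + n - 6) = (n - 5)*(n - 2)*(n + 3)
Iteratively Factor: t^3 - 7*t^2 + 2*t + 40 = (t - 5)*(t^2 - 2*t - 8) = (t - 5)*(t + 2)*(t - 4)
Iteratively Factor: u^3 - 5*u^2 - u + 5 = (u + 1)*(u^2 - 6*u + 5) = (u - 1)*(u + 1)*(u - 5)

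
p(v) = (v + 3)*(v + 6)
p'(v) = 2*v + 9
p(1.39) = 32.44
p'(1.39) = 11.78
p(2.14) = 41.84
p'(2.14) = 13.28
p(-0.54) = 13.43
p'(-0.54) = 7.92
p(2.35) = 44.67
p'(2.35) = 13.70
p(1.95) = 39.35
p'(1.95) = 12.90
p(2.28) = 43.72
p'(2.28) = 13.56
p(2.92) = 52.81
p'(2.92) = 14.84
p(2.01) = 40.13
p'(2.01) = 13.02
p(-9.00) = 18.00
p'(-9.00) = -9.00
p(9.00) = 180.00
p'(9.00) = 27.00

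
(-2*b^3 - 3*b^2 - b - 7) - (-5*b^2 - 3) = -2*b^3 + 2*b^2 - b - 4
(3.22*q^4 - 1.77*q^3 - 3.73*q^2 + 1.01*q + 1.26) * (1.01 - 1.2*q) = -3.864*q^5 + 5.3762*q^4 + 2.6883*q^3 - 4.9793*q^2 - 0.4919*q + 1.2726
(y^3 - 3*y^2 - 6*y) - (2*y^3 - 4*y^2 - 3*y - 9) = -y^3 + y^2 - 3*y + 9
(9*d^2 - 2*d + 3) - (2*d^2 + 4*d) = 7*d^2 - 6*d + 3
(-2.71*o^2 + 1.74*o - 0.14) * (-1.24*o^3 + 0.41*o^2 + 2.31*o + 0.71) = 3.3604*o^5 - 3.2687*o^4 - 5.3731*o^3 + 2.0379*o^2 + 0.912*o - 0.0994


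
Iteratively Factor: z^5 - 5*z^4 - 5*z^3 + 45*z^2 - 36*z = (z)*(z^4 - 5*z^3 - 5*z^2 + 45*z - 36) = z*(z - 1)*(z^3 - 4*z^2 - 9*z + 36) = z*(z - 3)*(z - 1)*(z^2 - z - 12) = z*(z - 4)*(z - 3)*(z - 1)*(z + 3)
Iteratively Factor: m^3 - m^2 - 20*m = (m - 5)*(m^2 + 4*m) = (m - 5)*(m + 4)*(m)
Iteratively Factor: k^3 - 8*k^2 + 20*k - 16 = (k - 2)*(k^2 - 6*k + 8) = (k - 4)*(k - 2)*(k - 2)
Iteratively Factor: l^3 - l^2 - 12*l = (l)*(l^2 - l - 12) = l*(l - 4)*(l + 3)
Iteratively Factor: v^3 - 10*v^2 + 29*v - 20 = (v - 1)*(v^2 - 9*v + 20) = (v - 5)*(v - 1)*(v - 4)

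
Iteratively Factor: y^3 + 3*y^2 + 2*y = (y)*(y^2 + 3*y + 2) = y*(y + 1)*(y + 2)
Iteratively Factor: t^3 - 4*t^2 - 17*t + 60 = (t - 5)*(t^2 + t - 12) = (t - 5)*(t + 4)*(t - 3)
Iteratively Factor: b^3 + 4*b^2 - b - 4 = (b + 4)*(b^2 - 1) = (b - 1)*(b + 4)*(b + 1)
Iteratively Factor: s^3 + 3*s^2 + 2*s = (s)*(s^2 + 3*s + 2) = s*(s + 2)*(s + 1)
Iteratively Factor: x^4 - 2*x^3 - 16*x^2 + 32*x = (x + 4)*(x^3 - 6*x^2 + 8*x) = (x - 2)*(x + 4)*(x^2 - 4*x) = x*(x - 2)*(x + 4)*(x - 4)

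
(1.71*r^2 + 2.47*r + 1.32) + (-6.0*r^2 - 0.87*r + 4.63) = -4.29*r^2 + 1.6*r + 5.95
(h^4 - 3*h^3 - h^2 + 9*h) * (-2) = -2*h^4 + 6*h^3 + 2*h^2 - 18*h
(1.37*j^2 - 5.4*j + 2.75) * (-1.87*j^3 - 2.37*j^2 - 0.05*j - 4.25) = -2.5619*j^5 + 6.8511*j^4 + 7.587*j^3 - 12.07*j^2 + 22.8125*j - 11.6875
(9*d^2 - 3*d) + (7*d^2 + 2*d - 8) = 16*d^2 - d - 8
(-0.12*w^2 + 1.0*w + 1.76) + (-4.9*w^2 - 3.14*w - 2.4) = -5.02*w^2 - 2.14*w - 0.64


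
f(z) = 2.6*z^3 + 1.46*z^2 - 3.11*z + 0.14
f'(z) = 7.8*z^2 + 2.92*z - 3.11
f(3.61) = 130.26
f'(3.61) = 109.08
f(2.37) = 35.58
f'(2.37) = 47.62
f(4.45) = 244.33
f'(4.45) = 164.34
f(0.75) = -0.27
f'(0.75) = 3.47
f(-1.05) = 2.01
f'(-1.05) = 2.42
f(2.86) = 64.01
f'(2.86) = 69.04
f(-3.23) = -62.20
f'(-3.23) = 68.84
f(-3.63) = -93.70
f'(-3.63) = 89.07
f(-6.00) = -490.24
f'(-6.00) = 260.17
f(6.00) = 595.64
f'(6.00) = 295.21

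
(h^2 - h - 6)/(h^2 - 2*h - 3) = (h + 2)/(h + 1)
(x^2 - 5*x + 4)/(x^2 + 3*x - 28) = (x - 1)/(x + 7)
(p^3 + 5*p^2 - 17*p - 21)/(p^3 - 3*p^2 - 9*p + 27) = (p^2 + 8*p + 7)/(p^2 - 9)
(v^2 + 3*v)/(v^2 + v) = (v + 3)/(v + 1)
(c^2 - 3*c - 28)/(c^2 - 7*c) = (c + 4)/c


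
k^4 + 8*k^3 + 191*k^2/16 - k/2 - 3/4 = (k - 1/4)*(k + 1/4)*(k + 2)*(k + 6)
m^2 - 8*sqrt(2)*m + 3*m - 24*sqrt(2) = (m + 3)*(m - 8*sqrt(2))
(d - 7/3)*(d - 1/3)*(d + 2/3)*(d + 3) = d^4 + d^3 - 7*d^2 - 67*d/27 + 14/9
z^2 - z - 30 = (z - 6)*(z + 5)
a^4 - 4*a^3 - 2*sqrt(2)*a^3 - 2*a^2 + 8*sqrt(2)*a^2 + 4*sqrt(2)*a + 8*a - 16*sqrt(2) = (a - 4)*(a - 2*sqrt(2))*(a - sqrt(2))*(a + sqrt(2))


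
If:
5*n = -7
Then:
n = -7/5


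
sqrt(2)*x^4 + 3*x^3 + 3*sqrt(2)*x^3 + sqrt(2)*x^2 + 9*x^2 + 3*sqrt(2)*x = x*(x + 3)*(x + sqrt(2))*(sqrt(2)*x + 1)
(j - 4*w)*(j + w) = j^2 - 3*j*w - 4*w^2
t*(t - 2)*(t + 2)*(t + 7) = t^4 + 7*t^3 - 4*t^2 - 28*t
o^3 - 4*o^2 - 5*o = o*(o - 5)*(o + 1)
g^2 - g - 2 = (g - 2)*(g + 1)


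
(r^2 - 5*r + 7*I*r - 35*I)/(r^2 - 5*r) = (r + 7*I)/r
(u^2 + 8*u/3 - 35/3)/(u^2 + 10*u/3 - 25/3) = (3*u - 7)/(3*u - 5)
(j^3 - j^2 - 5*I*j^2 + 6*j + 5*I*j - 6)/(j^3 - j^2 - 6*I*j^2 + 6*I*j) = (j + I)/j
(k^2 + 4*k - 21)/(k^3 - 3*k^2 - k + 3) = (k + 7)/(k^2 - 1)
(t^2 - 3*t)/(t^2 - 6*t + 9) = t/(t - 3)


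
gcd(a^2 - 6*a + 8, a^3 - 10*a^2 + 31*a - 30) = a - 2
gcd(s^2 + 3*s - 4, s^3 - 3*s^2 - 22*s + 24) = s^2 + 3*s - 4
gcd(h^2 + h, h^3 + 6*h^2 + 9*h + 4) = h + 1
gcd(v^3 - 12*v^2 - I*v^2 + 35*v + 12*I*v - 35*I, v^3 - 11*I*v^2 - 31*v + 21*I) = v - I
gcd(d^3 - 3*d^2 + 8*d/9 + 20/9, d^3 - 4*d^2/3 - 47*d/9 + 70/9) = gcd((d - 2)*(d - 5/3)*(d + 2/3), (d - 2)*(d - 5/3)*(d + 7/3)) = d^2 - 11*d/3 + 10/3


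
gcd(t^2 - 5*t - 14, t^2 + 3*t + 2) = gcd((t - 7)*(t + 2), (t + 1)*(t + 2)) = t + 2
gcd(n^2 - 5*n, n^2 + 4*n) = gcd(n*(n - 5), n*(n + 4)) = n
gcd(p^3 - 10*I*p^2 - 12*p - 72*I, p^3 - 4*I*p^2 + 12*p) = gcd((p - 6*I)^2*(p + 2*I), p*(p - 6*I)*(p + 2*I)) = p^2 - 4*I*p + 12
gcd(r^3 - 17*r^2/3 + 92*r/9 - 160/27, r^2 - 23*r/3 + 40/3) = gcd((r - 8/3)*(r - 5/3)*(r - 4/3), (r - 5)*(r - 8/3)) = r - 8/3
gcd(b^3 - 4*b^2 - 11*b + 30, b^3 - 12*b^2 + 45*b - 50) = b^2 - 7*b + 10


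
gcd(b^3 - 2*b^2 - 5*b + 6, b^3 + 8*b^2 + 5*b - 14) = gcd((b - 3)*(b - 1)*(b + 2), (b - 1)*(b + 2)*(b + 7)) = b^2 + b - 2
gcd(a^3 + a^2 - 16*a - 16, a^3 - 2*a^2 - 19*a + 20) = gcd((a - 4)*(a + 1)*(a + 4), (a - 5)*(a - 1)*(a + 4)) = a + 4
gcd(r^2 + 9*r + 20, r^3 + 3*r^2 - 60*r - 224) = r + 4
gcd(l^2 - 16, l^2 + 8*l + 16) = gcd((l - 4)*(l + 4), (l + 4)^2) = l + 4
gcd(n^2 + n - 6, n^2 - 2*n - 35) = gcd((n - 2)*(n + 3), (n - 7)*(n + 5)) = 1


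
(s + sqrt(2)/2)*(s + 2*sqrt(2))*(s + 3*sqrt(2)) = s^3 + 11*sqrt(2)*s^2/2 + 17*s + 6*sqrt(2)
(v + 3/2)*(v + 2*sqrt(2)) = v^2 + 3*v/2 + 2*sqrt(2)*v + 3*sqrt(2)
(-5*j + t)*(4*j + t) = -20*j^2 - j*t + t^2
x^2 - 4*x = x*(x - 4)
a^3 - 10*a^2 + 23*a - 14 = (a - 7)*(a - 2)*(a - 1)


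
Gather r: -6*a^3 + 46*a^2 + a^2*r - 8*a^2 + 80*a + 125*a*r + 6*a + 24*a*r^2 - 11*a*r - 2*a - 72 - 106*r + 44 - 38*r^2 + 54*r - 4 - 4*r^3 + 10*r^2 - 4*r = -6*a^3 + 38*a^2 + 84*a - 4*r^3 + r^2*(24*a - 28) + r*(a^2 + 114*a - 56) - 32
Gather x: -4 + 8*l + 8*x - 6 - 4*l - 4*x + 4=4*l + 4*x - 6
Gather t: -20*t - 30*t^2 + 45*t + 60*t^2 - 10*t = 30*t^2 + 15*t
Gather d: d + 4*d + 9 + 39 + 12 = 5*d + 60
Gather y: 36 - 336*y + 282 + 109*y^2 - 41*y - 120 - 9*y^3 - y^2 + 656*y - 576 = -9*y^3 + 108*y^2 + 279*y - 378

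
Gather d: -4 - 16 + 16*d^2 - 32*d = 16*d^2 - 32*d - 20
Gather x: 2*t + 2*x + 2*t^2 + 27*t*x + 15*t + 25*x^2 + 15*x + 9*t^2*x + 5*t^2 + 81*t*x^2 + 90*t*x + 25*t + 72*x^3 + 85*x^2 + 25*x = 7*t^2 + 42*t + 72*x^3 + x^2*(81*t + 110) + x*(9*t^2 + 117*t + 42)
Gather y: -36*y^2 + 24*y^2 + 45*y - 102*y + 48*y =-12*y^2 - 9*y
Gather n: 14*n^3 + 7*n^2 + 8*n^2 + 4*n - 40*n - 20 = 14*n^3 + 15*n^2 - 36*n - 20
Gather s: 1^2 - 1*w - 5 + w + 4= 0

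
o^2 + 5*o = o*(o + 5)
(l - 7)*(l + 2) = l^2 - 5*l - 14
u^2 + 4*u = u*(u + 4)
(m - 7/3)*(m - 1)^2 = m^3 - 13*m^2/3 + 17*m/3 - 7/3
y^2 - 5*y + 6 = (y - 3)*(y - 2)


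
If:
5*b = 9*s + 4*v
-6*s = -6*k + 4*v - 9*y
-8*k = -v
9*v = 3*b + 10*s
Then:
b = 396*y/163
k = 63*y/326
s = 108*y/163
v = 252*y/163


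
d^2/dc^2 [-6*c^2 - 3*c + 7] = -12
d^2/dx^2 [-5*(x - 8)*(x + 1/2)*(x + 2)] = 55 - 30*x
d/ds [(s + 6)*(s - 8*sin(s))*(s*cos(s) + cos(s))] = -(s + 1)*(s + 6)*(8*cos(s) - 1)*cos(s) + (s + 1)*(s - 8*sin(s))*cos(s) - (s + 6)*(s - 8*sin(s))*(s*sin(s) - sqrt(2)*cos(s + pi/4))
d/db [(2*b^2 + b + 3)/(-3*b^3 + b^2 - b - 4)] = (-(4*b + 1)*(3*b^3 - b^2 + b + 4) + (2*b^2 + b + 3)*(9*b^2 - 2*b + 1))/(3*b^3 - b^2 + b + 4)^2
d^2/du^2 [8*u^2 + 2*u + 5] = 16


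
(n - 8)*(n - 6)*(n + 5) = n^3 - 9*n^2 - 22*n + 240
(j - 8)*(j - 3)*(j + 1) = j^3 - 10*j^2 + 13*j + 24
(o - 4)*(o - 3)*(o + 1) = o^3 - 6*o^2 + 5*o + 12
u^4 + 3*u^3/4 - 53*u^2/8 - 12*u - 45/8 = (u - 3)*(u + 1)*(u + 5/4)*(u + 3/2)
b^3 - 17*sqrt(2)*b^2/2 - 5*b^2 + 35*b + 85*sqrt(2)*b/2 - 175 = (b - 5)*(b - 5*sqrt(2))*(b - 7*sqrt(2)/2)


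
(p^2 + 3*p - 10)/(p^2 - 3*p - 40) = (p - 2)/(p - 8)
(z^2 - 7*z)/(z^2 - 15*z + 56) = z/(z - 8)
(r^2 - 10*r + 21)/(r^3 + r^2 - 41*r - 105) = (r - 3)/(r^2 + 8*r + 15)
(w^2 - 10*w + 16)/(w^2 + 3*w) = (w^2 - 10*w + 16)/(w*(w + 3))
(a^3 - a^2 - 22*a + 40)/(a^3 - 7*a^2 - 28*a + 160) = (a - 2)/(a - 8)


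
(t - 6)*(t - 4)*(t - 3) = t^3 - 13*t^2 + 54*t - 72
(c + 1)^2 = c^2 + 2*c + 1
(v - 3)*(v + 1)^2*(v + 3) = v^4 + 2*v^3 - 8*v^2 - 18*v - 9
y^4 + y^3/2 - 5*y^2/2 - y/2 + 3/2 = (y - 1)^2*(y + 1)*(y + 3/2)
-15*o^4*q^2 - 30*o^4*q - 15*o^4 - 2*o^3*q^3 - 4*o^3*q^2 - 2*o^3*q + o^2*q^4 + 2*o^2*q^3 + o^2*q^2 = (-5*o + q)*(3*o + q)*(o*q + o)^2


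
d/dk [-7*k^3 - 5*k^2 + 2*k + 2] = -21*k^2 - 10*k + 2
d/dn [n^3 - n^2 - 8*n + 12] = 3*n^2 - 2*n - 8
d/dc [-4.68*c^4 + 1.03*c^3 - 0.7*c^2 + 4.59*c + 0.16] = -18.72*c^3 + 3.09*c^2 - 1.4*c + 4.59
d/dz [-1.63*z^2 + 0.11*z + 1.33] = 0.11 - 3.26*z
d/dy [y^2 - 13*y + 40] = 2*y - 13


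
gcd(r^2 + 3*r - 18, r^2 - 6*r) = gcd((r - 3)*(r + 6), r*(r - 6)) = 1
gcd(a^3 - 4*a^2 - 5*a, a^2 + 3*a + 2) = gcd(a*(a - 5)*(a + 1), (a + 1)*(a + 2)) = a + 1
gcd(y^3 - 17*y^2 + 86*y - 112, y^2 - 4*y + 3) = 1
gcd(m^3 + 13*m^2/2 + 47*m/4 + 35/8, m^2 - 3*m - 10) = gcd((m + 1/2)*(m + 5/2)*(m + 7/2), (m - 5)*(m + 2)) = 1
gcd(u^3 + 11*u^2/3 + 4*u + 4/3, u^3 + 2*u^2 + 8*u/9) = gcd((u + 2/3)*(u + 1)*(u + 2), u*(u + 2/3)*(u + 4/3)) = u + 2/3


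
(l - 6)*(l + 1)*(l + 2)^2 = l^4 - l^3 - 22*l^2 - 44*l - 24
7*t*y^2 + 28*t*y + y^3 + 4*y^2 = y*(7*t + y)*(y + 4)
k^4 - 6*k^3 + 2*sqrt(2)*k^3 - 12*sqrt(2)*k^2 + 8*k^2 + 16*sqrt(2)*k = k*(k - 4)*(k - 2)*(k + 2*sqrt(2))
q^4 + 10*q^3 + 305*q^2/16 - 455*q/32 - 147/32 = (q - 3/4)*(q + 1/4)*(q + 7/2)*(q + 7)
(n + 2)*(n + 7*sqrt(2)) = n^2 + 2*n + 7*sqrt(2)*n + 14*sqrt(2)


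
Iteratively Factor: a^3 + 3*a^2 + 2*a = (a + 1)*(a^2 + 2*a) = (a + 1)*(a + 2)*(a)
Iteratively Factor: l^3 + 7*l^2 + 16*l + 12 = (l + 2)*(l^2 + 5*l + 6) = (l + 2)^2*(l + 3)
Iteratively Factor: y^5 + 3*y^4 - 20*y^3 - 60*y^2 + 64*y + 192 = (y + 2)*(y^4 + y^3 - 22*y^2 - 16*y + 96) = (y + 2)*(y + 3)*(y^3 - 2*y^2 - 16*y + 32) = (y + 2)*(y + 3)*(y + 4)*(y^2 - 6*y + 8) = (y - 2)*(y + 2)*(y + 3)*(y + 4)*(y - 4)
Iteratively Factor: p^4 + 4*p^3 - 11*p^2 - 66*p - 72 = (p - 4)*(p^3 + 8*p^2 + 21*p + 18) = (p - 4)*(p + 2)*(p^2 + 6*p + 9) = (p - 4)*(p + 2)*(p + 3)*(p + 3)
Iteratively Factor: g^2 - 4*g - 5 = (g + 1)*(g - 5)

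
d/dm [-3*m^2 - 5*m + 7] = -6*m - 5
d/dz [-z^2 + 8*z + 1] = 8 - 2*z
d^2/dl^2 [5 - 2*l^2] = -4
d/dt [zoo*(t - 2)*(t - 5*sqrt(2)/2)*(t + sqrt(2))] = nan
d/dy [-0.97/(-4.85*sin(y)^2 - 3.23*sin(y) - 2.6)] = -(9.409*sin(y) + 3.1331)*cos(y)/(4.85*sin(y)^2 + 3.23*sin(y) + 2.6)^2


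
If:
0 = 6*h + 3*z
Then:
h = -z/2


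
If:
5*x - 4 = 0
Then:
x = 4/5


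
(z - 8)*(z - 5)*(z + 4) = z^3 - 9*z^2 - 12*z + 160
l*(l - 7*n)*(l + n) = l^3 - 6*l^2*n - 7*l*n^2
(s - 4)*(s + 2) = s^2 - 2*s - 8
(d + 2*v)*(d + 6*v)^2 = d^3 + 14*d^2*v + 60*d*v^2 + 72*v^3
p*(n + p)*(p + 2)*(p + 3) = n*p^3 + 5*n*p^2 + 6*n*p + p^4 + 5*p^3 + 6*p^2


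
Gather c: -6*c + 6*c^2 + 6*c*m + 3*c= 6*c^2 + c*(6*m - 3)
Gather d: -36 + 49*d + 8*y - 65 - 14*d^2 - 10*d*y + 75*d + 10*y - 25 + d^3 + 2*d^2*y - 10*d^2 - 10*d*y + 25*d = d^3 + d^2*(2*y - 24) + d*(149 - 20*y) + 18*y - 126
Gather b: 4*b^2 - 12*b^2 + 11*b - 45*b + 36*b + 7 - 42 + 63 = -8*b^2 + 2*b + 28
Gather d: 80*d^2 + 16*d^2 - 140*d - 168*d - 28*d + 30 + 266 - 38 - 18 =96*d^2 - 336*d + 240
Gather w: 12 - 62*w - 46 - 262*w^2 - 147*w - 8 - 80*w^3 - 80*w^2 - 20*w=-80*w^3 - 342*w^2 - 229*w - 42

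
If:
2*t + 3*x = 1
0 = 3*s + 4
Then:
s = -4/3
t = 1/2 - 3*x/2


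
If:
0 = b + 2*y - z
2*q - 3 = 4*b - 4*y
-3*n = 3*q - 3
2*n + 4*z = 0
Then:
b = z - 1/6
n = -2*z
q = 2*z + 1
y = 1/12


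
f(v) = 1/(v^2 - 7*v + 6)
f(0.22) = 0.22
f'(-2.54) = 0.01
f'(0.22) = 0.32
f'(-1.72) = 0.02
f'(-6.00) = 0.00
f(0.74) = 0.73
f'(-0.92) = 0.05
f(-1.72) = 0.05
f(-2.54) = 0.03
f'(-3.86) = 0.01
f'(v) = (7 - 2*v)/(v^2 - 7*v + 6)^2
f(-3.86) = 0.02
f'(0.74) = 2.95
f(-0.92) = 0.08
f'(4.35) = -0.06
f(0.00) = 0.17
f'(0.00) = 0.19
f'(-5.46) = 0.00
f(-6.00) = 0.01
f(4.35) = -0.18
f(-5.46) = 0.01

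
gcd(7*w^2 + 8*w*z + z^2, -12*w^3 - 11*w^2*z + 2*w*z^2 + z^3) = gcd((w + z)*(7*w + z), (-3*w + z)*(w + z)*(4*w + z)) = w + z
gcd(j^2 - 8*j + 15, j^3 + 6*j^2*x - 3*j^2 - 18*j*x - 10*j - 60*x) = j - 5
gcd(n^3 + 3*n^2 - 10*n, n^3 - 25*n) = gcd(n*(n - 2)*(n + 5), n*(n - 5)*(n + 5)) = n^2 + 5*n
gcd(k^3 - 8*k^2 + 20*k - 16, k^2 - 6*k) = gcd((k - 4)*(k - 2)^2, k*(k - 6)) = 1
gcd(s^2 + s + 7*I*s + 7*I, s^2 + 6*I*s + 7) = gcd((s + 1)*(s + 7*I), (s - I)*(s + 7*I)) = s + 7*I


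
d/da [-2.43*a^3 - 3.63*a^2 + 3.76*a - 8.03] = -7.29*a^2 - 7.26*a + 3.76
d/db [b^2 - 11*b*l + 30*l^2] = 2*b - 11*l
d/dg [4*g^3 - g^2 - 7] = 2*g*(6*g - 1)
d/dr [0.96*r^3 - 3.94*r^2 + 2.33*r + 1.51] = 2.88*r^2 - 7.88*r + 2.33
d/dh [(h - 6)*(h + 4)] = 2*h - 2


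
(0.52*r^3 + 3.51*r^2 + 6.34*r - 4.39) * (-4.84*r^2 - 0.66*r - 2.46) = -2.5168*r^5 - 17.3316*r^4 - 34.2814*r^3 + 8.4286*r^2 - 12.699*r + 10.7994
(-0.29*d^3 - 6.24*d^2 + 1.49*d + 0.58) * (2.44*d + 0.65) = -0.7076*d^4 - 15.4141*d^3 - 0.4204*d^2 + 2.3837*d + 0.377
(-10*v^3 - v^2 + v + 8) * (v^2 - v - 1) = -10*v^5 + 9*v^4 + 12*v^3 + 8*v^2 - 9*v - 8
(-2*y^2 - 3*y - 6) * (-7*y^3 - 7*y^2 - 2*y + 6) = 14*y^5 + 35*y^4 + 67*y^3 + 36*y^2 - 6*y - 36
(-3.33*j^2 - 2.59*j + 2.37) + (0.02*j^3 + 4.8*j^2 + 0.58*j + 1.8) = 0.02*j^3 + 1.47*j^2 - 2.01*j + 4.17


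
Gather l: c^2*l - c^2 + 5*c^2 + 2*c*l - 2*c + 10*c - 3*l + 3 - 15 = 4*c^2 + 8*c + l*(c^2 + 2*c - 3) - 12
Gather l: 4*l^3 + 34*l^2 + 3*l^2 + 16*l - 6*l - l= 4*l^3 + 37*l^2 + 9*l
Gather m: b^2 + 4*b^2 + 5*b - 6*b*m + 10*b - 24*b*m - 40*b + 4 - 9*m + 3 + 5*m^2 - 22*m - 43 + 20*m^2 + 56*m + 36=5*b^2 - 25*b + 25*m^2 + m*(25 - 30*b)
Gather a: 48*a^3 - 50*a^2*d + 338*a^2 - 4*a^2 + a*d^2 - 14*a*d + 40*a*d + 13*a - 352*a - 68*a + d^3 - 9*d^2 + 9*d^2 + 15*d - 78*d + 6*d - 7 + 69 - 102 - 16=48*a^3 + a^2*(334 - 50*d) + a*(d^2 + 26*d - 407) + d^3 - 57*d - 56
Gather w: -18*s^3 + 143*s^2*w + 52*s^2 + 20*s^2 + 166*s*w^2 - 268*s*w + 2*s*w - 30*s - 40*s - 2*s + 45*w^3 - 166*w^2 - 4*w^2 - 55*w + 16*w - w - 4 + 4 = -18*s^3 + 72*s^2 - 72*s + 45*w^3 + w^2*(166*s - 170) + w*(143*s^2 - 266*s - 40)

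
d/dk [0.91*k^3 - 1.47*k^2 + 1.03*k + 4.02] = 2.73*k^2 - 2.94*k + 1.03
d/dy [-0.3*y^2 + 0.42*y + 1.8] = 0.42 - 0.6*y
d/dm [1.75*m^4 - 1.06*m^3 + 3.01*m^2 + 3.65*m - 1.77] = 7.0*m^3 - 3.18*m^2 + 6.02*m + 3.65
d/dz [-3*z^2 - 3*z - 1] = -6*z - 3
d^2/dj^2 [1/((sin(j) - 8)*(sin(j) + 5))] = (-4*sin(j)^4 + 9*sin(j)^3 - 163*sin(j)^2 + 102*sin(j) + 98)/((sin(j) - 8)^3*(sin(j) + 5)^3)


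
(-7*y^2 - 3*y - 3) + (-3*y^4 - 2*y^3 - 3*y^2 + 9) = -3*y^4 - 2*y^3 - 10*y^2 - 3*y + 6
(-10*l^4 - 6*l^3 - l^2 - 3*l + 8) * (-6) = 60*l^4 + 36*l^3 + 6*l^2 + 18*l - 48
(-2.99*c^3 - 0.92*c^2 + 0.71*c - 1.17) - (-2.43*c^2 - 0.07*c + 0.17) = -2.99*c^3 + 1.51*c^2 + 0.78*c - 1.34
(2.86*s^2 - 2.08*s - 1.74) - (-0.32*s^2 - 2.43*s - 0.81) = 3.18*s^2 + 0.35*s - 0.93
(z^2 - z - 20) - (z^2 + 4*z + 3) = -5*z - 23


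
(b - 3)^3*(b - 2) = b^4 - 11*b^3 + 45*b^2 - 81*b + 54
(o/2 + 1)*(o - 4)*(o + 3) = o^3/2 + o^2/2 - 7*o - 12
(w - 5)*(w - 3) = w^2 - 8*w + 15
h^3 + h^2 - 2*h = h*(h - 1)*(h + 2)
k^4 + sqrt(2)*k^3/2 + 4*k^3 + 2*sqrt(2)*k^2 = k^2*(k + 4)*(k + sqrt(2)/2)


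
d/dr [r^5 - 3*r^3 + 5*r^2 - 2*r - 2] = 5*r^4 - 9*r^2 + 10*r - 2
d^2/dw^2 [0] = 0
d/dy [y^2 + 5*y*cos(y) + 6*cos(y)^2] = -5*y*sin(y) + 2*y - 6*sin(2*y) + 5*cos(y)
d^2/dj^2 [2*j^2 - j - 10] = 4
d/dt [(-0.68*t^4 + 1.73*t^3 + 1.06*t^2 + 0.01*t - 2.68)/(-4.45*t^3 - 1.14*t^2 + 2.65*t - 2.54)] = (3.026*t^6 + 1.5504*t^5 - 2.6612*t^4 + 16.1668*t^3 - 46.1402*t^2 - 11.4952*t + 7.0766)/(19.8025*t^6 + 10.146*t^5 - 22.2854*t^4 + 16.564*t^3 + 12.8137*t^2 - 13.462*t + 6.4516)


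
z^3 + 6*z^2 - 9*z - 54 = (z - 3)*(z + 3)*(z + 6)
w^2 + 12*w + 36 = (w + 6)^2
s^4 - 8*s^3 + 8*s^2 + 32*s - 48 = (s - 6)*(s - 2)^2*(s + 2)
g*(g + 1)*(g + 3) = g^3 + 4*g^2 + 3*g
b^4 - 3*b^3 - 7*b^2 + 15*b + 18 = (b - 3)^2*(b + 1)*(b + 2)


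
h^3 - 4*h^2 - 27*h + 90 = (h - 6)*(h - 3)*(h + 5)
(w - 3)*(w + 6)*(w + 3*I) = w^3 + 3*w^2 + 3*I*w^2 - 18*w + 9*I*w - 54*I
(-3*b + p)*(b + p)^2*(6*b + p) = -18*b^4 - 33*b^3*p - 11*b^2*p^2 + 5*b*p^3 + p^4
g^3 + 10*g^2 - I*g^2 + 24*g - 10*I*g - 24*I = (g + 4)*(g + 6)*(g - I)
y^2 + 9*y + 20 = (y + 4)*(y + 5)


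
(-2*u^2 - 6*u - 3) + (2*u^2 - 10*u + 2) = -16*u - 1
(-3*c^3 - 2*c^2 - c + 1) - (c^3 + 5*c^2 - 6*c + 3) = -4*c^3 - 7*c^2 + 5*c - 2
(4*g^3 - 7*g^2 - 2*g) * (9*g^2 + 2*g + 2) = 36*g^5 - 55*g^4 - 24*g^3 - 18*g^2 - 4*g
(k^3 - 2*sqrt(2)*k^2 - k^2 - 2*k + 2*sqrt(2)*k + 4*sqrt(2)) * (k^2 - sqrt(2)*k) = k^5 - 3*sqrt(2)*k^4 - k^4 + 2*k^3 + 3*sqrt(2)*k^3 - 4*k^2 + 6*sqrt(2)*k^2 - 8*k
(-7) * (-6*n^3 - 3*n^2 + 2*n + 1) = 42*n^3 + 21*n^2 - 14*n - 7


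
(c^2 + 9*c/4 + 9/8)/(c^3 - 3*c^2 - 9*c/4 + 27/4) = (4*c + 3)/(2*(2*c^2 - 9*c + 9))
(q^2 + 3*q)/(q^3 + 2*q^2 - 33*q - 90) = q/(q^2 - q - 30)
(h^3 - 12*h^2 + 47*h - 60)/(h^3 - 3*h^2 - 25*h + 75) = (h - 4)/(h + 5)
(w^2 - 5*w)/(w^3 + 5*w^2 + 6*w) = (w - 5)/(w^2 + 5*w + 6)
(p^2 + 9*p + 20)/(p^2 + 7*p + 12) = (p + 5)/(p + 3)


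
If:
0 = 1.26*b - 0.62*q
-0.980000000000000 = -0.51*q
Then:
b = 0.95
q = 1.92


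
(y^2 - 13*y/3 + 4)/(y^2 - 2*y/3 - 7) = (3*y - 4)/(3*y + 7)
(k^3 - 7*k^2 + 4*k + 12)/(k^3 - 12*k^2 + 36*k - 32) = (k^2 - 5*k - 6)/(k^2 - 10*k + 16)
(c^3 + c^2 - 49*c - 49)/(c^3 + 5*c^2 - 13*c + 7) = (c^2 - 6*c - 7)/(c^2 - 2*c + 1)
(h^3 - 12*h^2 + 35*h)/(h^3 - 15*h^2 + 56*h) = (h - 5)/(h - 8)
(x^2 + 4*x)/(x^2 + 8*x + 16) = x/(x + 4)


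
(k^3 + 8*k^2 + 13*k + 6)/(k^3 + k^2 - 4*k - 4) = (k^2 + 7*k + 6)/(k^2 - 4)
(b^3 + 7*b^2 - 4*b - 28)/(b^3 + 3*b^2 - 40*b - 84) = (b - 2)/(b - 6)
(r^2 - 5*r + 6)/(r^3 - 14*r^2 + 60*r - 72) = (r - 3)/(r^2 - 12*r + 36)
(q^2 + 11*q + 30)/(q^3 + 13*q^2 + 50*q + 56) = (q^2 + 11*q + 30)/(q^3 + 13*q^2 + 50*q + 56)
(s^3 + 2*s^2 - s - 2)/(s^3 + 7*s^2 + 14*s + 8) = (s - 1)/(s + 4)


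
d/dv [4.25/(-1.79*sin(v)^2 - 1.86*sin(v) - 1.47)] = (15.215*sin(v) + 7.905)*cos(v)/(1.79*sin(v)^2 + 1.86*sin(v) + 1.47)^2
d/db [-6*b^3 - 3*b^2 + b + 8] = -18*b^2 - 6*b + 1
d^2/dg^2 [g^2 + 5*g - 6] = 2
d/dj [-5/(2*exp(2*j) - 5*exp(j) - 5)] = (20*exp(j) - 25)*exp(j)/(-2*exp(2*j) + 5*exp(j) + 5)^2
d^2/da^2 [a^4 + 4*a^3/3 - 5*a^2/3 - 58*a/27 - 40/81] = 12*a^2 + 8*a - 10/3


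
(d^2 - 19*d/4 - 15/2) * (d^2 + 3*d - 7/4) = d^4 - 7*d^3/4 - 47*d^2/2 - 227*d/16 + 105/8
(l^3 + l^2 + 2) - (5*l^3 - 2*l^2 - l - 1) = -4*l^3 + 3*l^2 + l + 3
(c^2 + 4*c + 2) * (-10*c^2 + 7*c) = -10*c^4 - 33*c^3 + 8*c^2 + 14*c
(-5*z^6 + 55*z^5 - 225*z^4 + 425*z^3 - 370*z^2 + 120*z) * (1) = -5*z^6 + 55*z^5 - 225*z^4 + 425*z^3 - 370*z^2 + 120*z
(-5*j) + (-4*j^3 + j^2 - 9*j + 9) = -4*j^3 + j^2 - 14*j + 9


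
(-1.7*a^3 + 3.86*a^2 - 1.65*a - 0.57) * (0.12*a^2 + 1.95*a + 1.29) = -0.204*a^5 - 2.8518*a^4 + 5.136*a^3 + 1.6935*a^2 - 3.24*a - 0.7353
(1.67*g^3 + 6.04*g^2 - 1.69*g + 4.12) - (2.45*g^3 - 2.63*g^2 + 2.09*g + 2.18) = -0.78*g^3 + 8.67*g^2 - 3.78*g + 1.94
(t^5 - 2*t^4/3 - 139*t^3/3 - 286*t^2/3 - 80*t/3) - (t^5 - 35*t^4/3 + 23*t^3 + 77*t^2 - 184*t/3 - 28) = 11*t^4 - 208*t^3/3 - 517*t^2/3 + 104*t/3 + 28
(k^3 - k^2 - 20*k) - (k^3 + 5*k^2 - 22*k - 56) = -6*k^2 + 2*k + 56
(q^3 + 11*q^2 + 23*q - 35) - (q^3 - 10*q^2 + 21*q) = 21*q^2 + 2*q - 35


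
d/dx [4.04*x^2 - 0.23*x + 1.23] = 8.08*x - 0.23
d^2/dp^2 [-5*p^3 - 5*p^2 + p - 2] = -30*p - 10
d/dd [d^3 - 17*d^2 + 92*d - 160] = 3*d^2 - 34*d + 92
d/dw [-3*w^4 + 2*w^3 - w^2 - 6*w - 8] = -12*w^3 + 6*w^2 - 2*w - 6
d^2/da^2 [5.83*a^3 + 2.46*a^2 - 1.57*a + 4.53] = 34.98*a + 4.92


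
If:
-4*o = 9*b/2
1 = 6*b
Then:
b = 1/6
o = -3/16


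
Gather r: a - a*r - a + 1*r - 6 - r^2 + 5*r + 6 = -r^2 + r*(6 - a)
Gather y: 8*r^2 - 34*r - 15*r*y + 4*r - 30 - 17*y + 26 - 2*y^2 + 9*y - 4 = 8*r^2 - 30*r - 2*y^2 + y*(-15*r - 8) - 8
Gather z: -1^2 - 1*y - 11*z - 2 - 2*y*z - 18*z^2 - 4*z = -y - 18*z^2 + z*(-2*y - 15) - 3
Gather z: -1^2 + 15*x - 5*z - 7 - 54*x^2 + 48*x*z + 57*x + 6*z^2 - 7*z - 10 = -54*x^2 + 72*x + 6*z^2 + z*(48*x - 12) - 18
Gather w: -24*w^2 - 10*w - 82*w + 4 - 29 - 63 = -24*w^2 - 92*w - 88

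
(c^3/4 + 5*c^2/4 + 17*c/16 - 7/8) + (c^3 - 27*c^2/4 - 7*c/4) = 5*c^3/4 - 11*c^2/2 - 11*c/16 - 7/8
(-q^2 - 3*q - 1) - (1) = -q^2 - 3*q - 2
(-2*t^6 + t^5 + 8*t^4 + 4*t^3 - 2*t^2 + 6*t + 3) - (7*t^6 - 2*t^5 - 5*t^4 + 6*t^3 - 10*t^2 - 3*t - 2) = -9*t^6 + 3*t^5 + 13*t^4 - 2*t^3 + 8*t^2 + 9*t + 5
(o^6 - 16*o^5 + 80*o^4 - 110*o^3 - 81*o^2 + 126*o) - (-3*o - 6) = o^6 - 16*o^5 + 80*o^4 - 110*o^3 - 81*o^2 + 129*o + 6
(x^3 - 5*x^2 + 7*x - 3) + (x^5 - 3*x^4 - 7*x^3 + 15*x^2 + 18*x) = x^5 - 3*x^4 - 6*x^3 + 10*x^2 + 25*x - 3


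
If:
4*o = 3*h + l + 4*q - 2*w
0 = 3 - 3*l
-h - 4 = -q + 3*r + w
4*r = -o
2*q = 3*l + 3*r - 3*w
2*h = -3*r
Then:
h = 9/7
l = 1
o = 24/7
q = 12/7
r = -6/7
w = -1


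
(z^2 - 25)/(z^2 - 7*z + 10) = (z + 5)/(z - 2)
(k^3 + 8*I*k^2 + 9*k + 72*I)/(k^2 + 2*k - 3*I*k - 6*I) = (k^2 + 11*I*k - 24)/(k + 2)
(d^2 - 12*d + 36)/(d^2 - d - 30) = (d - 6)/(d + 5)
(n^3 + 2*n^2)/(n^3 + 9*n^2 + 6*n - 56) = n^2*(n + 2)/(n^3 + 9*n^2 + 6*n - 56)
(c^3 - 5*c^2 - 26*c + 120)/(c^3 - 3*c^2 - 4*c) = (c^2 - c - 30)/(c*(c + 1))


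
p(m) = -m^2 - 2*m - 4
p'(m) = -2*m - 2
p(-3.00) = -7.00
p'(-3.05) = 4.10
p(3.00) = -19.00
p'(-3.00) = 4.00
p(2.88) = -18.05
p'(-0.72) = -0.56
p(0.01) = -4.02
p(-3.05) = -7.20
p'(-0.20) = -1.60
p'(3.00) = -8.00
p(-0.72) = -3.08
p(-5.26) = -21.15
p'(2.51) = -7.02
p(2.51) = -15.32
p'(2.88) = -7.76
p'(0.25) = -2.50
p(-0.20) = -3.64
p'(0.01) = -2.02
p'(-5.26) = 8.52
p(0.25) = -4.56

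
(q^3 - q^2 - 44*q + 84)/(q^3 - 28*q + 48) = (q^2 + q - 42)/(q^2 + 2*q - 24)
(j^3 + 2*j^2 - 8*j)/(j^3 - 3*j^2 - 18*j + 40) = j/(j - 5)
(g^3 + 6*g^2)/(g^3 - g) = g*(g + 6)/(g^2 - 1)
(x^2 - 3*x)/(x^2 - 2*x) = (x - 3)/(x - 2)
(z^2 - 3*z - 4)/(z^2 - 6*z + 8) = (z + 1)/(z - 2)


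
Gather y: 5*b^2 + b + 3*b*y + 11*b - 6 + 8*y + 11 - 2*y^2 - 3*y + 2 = 5*b^2 + 12*b - 2*y^2 + y*(3*b + 5) + 7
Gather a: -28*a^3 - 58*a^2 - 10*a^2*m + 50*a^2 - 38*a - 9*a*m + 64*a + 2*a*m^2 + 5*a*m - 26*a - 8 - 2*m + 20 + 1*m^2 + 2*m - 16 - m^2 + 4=-28*a^3 + a^2*(-10*m - 8) + a*(2*m^2 - 4*m)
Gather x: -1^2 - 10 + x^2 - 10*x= x^2 - 10*x - 11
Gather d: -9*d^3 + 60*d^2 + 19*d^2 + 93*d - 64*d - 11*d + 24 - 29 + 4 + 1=-9*d^3 + 79*d^2 + 18*d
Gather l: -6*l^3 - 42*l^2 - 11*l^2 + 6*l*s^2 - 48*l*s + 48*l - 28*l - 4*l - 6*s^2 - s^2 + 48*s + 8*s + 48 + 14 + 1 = -6*l^3 - 53*l^2 + l*(6*s^2 - 48*s + 16) - 7*s^2 + 56*s + 63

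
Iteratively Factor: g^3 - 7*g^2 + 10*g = (g)*(g^2 - 7*g + 10) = g*(g - 5)*(g - 2)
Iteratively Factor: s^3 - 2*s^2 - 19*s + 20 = (s - 1)*(s^2 - s - 20) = (s - 5)*(s - 1)*(s + 4)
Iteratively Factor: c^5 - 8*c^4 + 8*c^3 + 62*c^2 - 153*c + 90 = (c - 3)*(c^4 - 5*c^3 - 7*c^2 + 41*c - 30) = (c - 3)*(c - 1)*(c^3 - 4*c^2 - 11*c + 30) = (c - 3)*(c - 1)*(c + 3)*(c^2 - 7*c + 10) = (c - 5)*(c - 3)*(c - 1)*(c + 3)*(c - 2)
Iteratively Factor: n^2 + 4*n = (n + 4)*(n)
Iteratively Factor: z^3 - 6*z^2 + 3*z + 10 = (z - 2)*(z^2 - 4*z - 5) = (z - 5)*(z - 2)*(z + 1)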